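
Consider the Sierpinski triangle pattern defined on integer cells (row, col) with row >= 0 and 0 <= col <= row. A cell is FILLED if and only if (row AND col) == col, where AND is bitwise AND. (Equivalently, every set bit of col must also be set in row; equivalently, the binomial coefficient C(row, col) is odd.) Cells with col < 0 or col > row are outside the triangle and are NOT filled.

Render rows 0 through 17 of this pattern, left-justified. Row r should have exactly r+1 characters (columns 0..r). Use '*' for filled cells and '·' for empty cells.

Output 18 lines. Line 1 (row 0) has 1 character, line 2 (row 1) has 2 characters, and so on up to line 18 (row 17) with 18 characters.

Answer: *
**
*·*
****
*···*
**··**
*·*·*·*
********
*·······*
**······**
*·*·····*·*
****····****
*···*···*···*
**··**··**··**
*·*·*·*·*·*·*·*
****************
*···············*
**··············**

Derivation:
r0=0: *
r1=1: **
r2=10: *·*
r3=11: ****
r4=100: *···*
r5=101: **··**
r6=110: *·*·*·*
r7=111: ********
r8=1000: *·······*
r9=1001: **······**
r10=1010: *·*·····*·*
r11=1011: ****····****
r12=1100: *···*···*···*
r13=1101: **··**··**··**
r14=1110: *·*·*·*·*·*·*·*
r15=1111: ****************
r16=10000: *···············*
r17=10001: **··············**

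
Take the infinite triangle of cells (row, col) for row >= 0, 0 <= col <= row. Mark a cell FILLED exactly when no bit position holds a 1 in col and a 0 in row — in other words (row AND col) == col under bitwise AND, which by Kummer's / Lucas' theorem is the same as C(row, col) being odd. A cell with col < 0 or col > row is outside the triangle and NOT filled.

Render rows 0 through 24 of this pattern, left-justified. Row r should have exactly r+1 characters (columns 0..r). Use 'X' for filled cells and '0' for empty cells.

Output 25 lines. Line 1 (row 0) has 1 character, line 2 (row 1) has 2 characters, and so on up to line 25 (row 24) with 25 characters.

Answer: X
XX
X0X
XXXX
X000X
XX00XX
X0X0X0X
XXXXXXXX
X0000000X
XX000000XX
X0X00000X0X
XXXX0000XXXX
X000X000X000X
XX00XX00XX00XX
X0X0X0X0X0X0X0X
XXXXXXXXXXXXXXXX
X000000000000000X
XX00000000000000XX
X0X0000000000000X0X
XXXX000000000000XXXX
X000X00000000000X000X
XX00XX0000000000XX00XX
X0X0X0X000000000X0X0X0X
XXXXXXXX00000000XXXXXXXX
X0000000X0000000X0000000X

Derivation:
r0=0: X
r1=1: XX
r2=10: X0X
r3=11: XXXX
r4=100: X000X
r5=101: XX00XX
r6=110: X0X0X0X
r7=111: XXXXXXXX
r8=1000: X0000000X
r9=1001: XX000000XX
r10=1010: X0X00000X0X
r11=1011: XXXX0000XXXX
r12=1100: X000X000X000X
r13=1101: XX00XX00XX00XX
r14=1110: X0X0X0X0X0X0X0X
r15=1111: XXXXXXXXXXXXXXXX
r16=10000: X000000000000000X
r17=10001: XX00000000000000XX
r18=10010: X0X0000000000000X0X
r19=10011: XXXX000000000000XXXX
r20=10100: X000X00000000000X000X
r21=10101: XX00XX0000000000XX00XX
r22=10110: X0X0X0X000000000X0X0X0X
r23=10111: XXXXXXXX00000000XXXXXXXX
r24=11000: X0000000X0000000X0000000X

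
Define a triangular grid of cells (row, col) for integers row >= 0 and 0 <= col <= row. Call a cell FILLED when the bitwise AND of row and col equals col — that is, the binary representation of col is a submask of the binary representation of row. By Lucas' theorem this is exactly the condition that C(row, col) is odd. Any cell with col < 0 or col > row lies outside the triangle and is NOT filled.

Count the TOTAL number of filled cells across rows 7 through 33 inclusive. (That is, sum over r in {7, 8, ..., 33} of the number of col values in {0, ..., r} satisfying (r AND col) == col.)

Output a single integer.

Answer: 230

Derivation:
r7=111 pc3: +8 =8
r8=1000 pc1: +2 =10
r9=1001 pc2: +4 =14
r10=1010 pc2: +4 =18
r11=1011 pc3: +8 =26
r12=1100 pc2: +4 =30
r13=1101 pc3: +8 =38
r14=1110 pc3: +8 =46
r15=1111 pc4: +16 =62
r16=10000 pc1: +2 =64
r17=10001 pc2: +4 =68
r18=10010 pc2: +4 =72
r19=10011 pc3: +8 =80
r20=10100 pc2: +4 =84
r21=10101 pc3: +8 =92
r22=10110 pc3: +8 =100
r23=10111 pc4: +16 =116
r24=11000 pc2: +4 =120
r25=11001 pc3: +8 =128
r26=11010 pc3: +8 =136
r27=11011 pc4: +16 =152
r28=11100 pc3: +8 =160
r29=11101 pc4: +16 =176
r30=11110 pc4: +16 =192
r31=11111 pc5: +32 =224
r32=100000 pc1: +2 =226
r33=100001 pc2: +4 =230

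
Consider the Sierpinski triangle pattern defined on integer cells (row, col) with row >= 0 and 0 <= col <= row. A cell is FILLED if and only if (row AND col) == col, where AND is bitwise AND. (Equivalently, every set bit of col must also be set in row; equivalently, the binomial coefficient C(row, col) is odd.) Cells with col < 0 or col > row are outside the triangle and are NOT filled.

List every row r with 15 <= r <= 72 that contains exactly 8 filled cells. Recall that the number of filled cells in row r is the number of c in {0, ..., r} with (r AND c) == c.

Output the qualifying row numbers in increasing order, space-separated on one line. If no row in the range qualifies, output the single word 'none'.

Answer: 19 21 22 25 26 28 35 37 38 41 42 44 49 50 52 56 67 69 70

Derivation:
Row r has 2^popcount(r) filled cells, so we need popcount(r) = log2(8) = 3.
Scan r = 15..72 and keep those with exactly 3 one-bits:
r=15=1111 popcount=4 -> skip
r=16=10000 popcount=1 -> skip
r=17=10001 popcount=2 -> skip
r=18=10010 popcount=2 -> skip
r=19=10011 popcount=3 -> KEEP
r=20=10100 popcount=2 -> skip
r=21=10101 popcount=3 -> KEEP
r=22=10110 popcount=3 -> KEEP
r=23=10111 popcount=4 -> skip
r=24=11000 popcount=2 -> skip
r=25=11001 popcount=3 -> KEEP
r=26=11010 popcount=3 -> KEEP
r=27=11011 popcount=4 -> skip
r=28=11100 popcount=3 -> KEEP
r=29=11101 popcount=4 -> skip
r=30=11110 popcount=4 -> skip
r=31=11111 popcount=5 -> skip
r=32=100000 popcount=1 -> skip
r=33=100001 popcount=2 -> skip
r=34=100010 popcount=2 -> skip
r=35=100011 popcount=3 -> KEEP
r=36=100100 popcount=2 -> skip
r=37=100101 popcount=3 -> KEEP
r=38=100110 popcount=3 -> KEEP
r=39=100111 popcount=4 -> skip
r=40=101000 popcount=2 -> skip
r=41=101001 popcount=3 -> KEEP
r=42=101010 popcount=3 -> KEEP
r=43=101011 popcount=4 -> skip
r=44=101100 popcount=3 -> KEEP
r=45=101101 popcount=4 -> skip
r=46=101110 popcount=4 -> skip
r=47=101111 popcount=5 -> skip
r=48=110000 popcount=2 -> skip
r=49=110001 popcount=3 -> KEEP
r=50=110010 popcount=3 -> KEEP
r=51=110011 popcount=4 -> skip
r=52=110100 popcount=3 -> KEEP
r=53=110101 popcount=4 -> skip
r=54=110110 popcount=4 -> skip
r=55=110111 popcount=5 -> skip
r=56=111000 popcount=3 -> KEEP
r=57=111001 popcount=4 -> skip
r=58=111010 popcount=4 -> skip
r=59=111011 popcount=5 -> skip
r=60=111100 popcount=4 -> skip
r=61=111101 popcount=5 -> skip
r=62=111110 popcount=5 -> skip
r=63=111111 popcount=6 -> skip
r=64=1000000 popcount=1 -> skip
r=65=1000001 popcount=2 -> skip
r=66=1000010 popcount=2 -> skip
r=67=1000011 popcount=3 -> KEEP
r=68=1000100 popcount=2 -> skip
r=69=1000101 popcount=3 -> KEEP
r=70=1000110 popcount=3 -> KEEP
r=71=1000111 popcount=4 -> skip
r=72=1001000 popcount=2 -> skip
Kept rows: 19 21 22 25 26 28 35 37 38 41 42 44 49 50 52 56 67 69 70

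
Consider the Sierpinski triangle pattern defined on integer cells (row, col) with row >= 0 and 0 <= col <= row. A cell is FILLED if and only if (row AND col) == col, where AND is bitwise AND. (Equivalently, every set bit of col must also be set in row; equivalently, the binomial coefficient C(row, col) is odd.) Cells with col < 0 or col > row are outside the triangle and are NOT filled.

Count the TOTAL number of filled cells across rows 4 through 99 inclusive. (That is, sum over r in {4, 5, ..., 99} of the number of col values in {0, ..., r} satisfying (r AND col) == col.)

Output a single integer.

r4=100 pc1: +2 =2
r5=101 pc2: +4 =6
r6=110 pc2: +4 =10
r7=111 pc3: +8 =18
r8=1000 pc1: +2 =20
r9=1001 pc2: +4 =24
r10=1010 pc2: +4 =28
r11=1011 pc3: +8 =36
r12=1100 pc2: +4 =40
r13=1101 pc3: +8 =48
r14=1110 pc3: +8 =56
r15=1111 pc4: +16 =72
r16=10000 pc1: +2 =74
r17=10001 pc2: +4 =78
r18=10010 pc2: +4 =82
r19=10011 pc3: +8 =90
r20=10100 pc2: +4 =94
r21=10101 pc3: +8 =102
r22=10110 pc3: +8 =110
r23=10111 pc4: +16 =126
r24=11000 pc2: +4 =130
r25=11001 pc3: +8 =138
r26=11010 pc3: +8 =146
r27=11011 pc4: +16 =162
r28=11100 pc3: +8 =170
r29=11101 pc4: +16 =186
r30=11110 pc4: +16 =202
r31=11111 pc5: +32 =234
r32=100000 pc1: +2 =236
r33=100001 pc2: +4 =240
r34=100010 pc2: +4 =244
r35=100011 pc3: +8 =252
r36=100100 pc2: +4 =256
r37=100101 pc3: +8 =264
r38=100110 pc3: +8 =272
r39=100111 pc4: +16 =288
r40=101000 pc2: +4 =292
r41=101001 pc3: +8 =300
r42=101010 pc3: +8 =308
r43=101011 pc4: +16 =324
r44=101100 pc3: +8 =332
r45=101101 pc4: +16 =348
r46=101110 pc4: +16 =364
r47=101111 pc5: +32 =396
r48=110000 pc2: +4 =400
r49=110001 pc3: +8 =408
r50=110010 pc3: +8 =416
r51=110011 pc4: +16 =432
r52=110100 pc3: +8 =440
r53=110101 pc4: +16 =456
r54=110110 pc4: +16 =472
r55=110111 pc5: +32 =504
r56=111000 pc3: +8 =512
r57=111001 pc4: +16 =528
r58=111010 pc4: +16 =544
r59=111011 pc5: +32 =576
r60=111100 pc4: +16 =592
r61=111101 pc5: +32 =624
r62=111110 pc5: +32 =656
r63=111111 pc6: +64 =720
r64=1000000 pc1: +2 =722
r65=1000001 pc2: +4 =726
r66=1000010 pc2: +4 =730
r67=1000011 pc3: +8 =738
r68=1000100 pc2: +4 =742
r69=1000101 pc3: +8 =750
r70=1000110 pc3: +8 =758
r71=1000111 pc4: +16 =774
r72=1001000 pc2: +4 =778
r73=1001001 pc3: +8 =786
r74=1001010 pc3: +8 =794
r75=1001011 pc4: +16 =810
r76=1001100 pc3: +8 =818
r77=1001101 pc4: +16 =834
r78=1001110 pc4: +16 =850
r79=1001111 pc5: +32 =882
r80=1010000 pc2: +4 =886
r81=1010001 pc3: +8 =894
r82=1010010 pc3: +8 =902
r83=1010011 pc4: +16 =918
r84=1010100 pc3: +8 =926
r85=1010101 pc4: +16 =942
r86=1010110 pc4: +16 =958
r87=1010111 pc5: +32 =990
r88=1011000 pc3: +8 =998
r89=1011001 pc4: +16 =1014
r90=1011010 pc4: +16 =1030
r91=1011011 pc5: +32 =1062
r92=1011100 pc4: +16 =1078
r93=1011101 pc5: +32 =1110
r94=1011110 pc5: +32 =1142
r95=1011111 pc6: +64 =1206
r96=1100000 pc2: +4 =1210
r97=1100001 pc3: +8 =1218
r98=1100010 pc3: +8 =1226
r99=1100011 pc4: +16 =1242

Answer: 1242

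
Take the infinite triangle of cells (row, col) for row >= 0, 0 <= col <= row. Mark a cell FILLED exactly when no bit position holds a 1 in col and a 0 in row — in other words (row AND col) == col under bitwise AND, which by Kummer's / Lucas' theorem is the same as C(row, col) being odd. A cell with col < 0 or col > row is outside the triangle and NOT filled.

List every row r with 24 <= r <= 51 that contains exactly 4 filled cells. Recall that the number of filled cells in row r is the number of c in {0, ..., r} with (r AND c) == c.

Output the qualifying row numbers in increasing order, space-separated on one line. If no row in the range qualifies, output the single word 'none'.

Answer: 24 33 34 36 40 48

Derivation:
Row r has 2^popcount(r) filled cells, so we need popcount(r) = log2(4) = 2.
Scan r = 24..51 and keep those with exactly 2 one-bits:
r=24=11000 popcount=2 -> KEEP
r=25=11001 popcount=3 -> skip
r=26=11010 popcount=3 -> skip
r=27=11011 popcount=4 -> skip
r=28=11100 popcount=3 -> skip
r=29=11101 popcount=4 -> skip
r=30=11110 popcount=4 -> skip
r=31=11111 popcount=5 -> skip
r=32=100000 popcount=1 -> skip
r=33=100001 popcount=2 -> KEEP
r=34=100010 popcount=2 -> KEEP
r=35=100011 popcount=3 -> skip
r=36=100100 popcount=2 -> KEEP
r=37=100101 popcount=3 -> skip
r=38=100110 popcount=3 -> skip
r=39=100111 popcount=4 -> skip
r=40=101000 popcount=2 -> KEEP
r=41=101001 popcount=3 -> skip
r=42=101010 popcount=3 -> skip
r=43=101011 popcount=4 -> skip
r=44=101100 popcount=3 -> skip
r=45=101101 popcount=4 -> skip
r=46=101110 popcount=4 -> skip
r=47=101111 popcount=5 -> skip
r=48=110000 popcount=2 -> KEEP
r=49=110001 popcount=3 -> skip
r=50=110010 popcount=3 -> skip
r=51=110011 popcount=4 -> skip
Kept rows: 24 33 34 36 40 48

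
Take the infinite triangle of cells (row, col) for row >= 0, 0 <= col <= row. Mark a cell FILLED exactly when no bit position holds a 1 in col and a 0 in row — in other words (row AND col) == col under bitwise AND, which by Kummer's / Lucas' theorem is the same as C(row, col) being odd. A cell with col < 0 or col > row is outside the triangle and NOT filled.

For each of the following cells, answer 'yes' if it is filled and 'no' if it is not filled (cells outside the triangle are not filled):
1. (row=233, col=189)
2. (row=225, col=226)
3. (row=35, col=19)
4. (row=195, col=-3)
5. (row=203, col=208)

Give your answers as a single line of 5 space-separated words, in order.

(233,189): row=0b11101001, col=0b10111101, row AND col = 0b10101001 = 169; 169 != 189 -> empty
(225,226): col outside [0, 225] -> not filled
(35,19): row=0b100011, col=0b10011, row AND col = 0b11 = 3; 3 != 19 -> empty
(195,-3): col outside [0, 195] -> not filled
(203,208): col outside [0, 203] -> not filled

Answer: no no no no no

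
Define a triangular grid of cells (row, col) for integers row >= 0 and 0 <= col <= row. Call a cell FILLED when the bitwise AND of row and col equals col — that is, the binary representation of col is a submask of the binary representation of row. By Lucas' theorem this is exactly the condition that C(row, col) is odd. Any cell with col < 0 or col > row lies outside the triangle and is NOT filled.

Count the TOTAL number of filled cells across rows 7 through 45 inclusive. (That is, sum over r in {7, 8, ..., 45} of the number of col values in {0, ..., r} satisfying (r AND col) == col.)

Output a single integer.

Answer: 338

Derivation:
r7=111 pc3: +8 =8
r8=1000 pc1: +2 =10
r9=1001 pc2: +4 =14
r10=1010 pc2: +4 =18
r11=1011 pc3: +8 =26
r12=1100 pc2: +4 =30
r13=1101 pc3: +8 =38
r14=1110 pc3: +8 =46
r15=1111 pc4: +16 =62
r16=10000 pc1: +2 =64
r17=10001 pc2: +4 =68
r18=10010 pc2: +4 =72
r19=10011 pc3: +8 =80
r20=10100 pc2: +4 =84
r21=10101 pc3: +8 =92
r22=10110 pc3: +8 =100
r23=10111 pc4: +16 =116
r24=11000 pc2: +4 =120
r25=11001 pc3: +8 =128
r26=11010 pc3: +8 =136
r27=11011 pc4: +16 =152
r28=11100 pc3: +8 =160
r29=11101 pc4: +16 =176
r30=11110 pc4: +16 =192
r31=11111 pc5: +32 =224
r32=100000 pc1: +2 =226
r33=100001 pc2: +4 =230
r34=100010 pc2: +4 =234
r35=100011 pc3: +8 =242
r36=100100 pc2: +4 =246
r37=100101 pc3: +8 =254
r38=100110 pc3: +8 =262
r39=100111 pc4: +16 =278
r40=101000 pc2: +4 =282
r41=101001 pc3: +8 =290
r42=101010 pc3: +8 =298
r43=101011 pc4: +16 =314
r44=101100 pc3: +8 =322
r45=101101 pc4: +16 =338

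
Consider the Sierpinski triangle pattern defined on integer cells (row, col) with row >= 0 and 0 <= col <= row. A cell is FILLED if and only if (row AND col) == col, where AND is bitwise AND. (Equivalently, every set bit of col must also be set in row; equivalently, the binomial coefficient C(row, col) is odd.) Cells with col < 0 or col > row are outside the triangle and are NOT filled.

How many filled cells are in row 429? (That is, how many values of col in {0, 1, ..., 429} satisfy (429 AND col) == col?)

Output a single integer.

429 in binary = 110101101
popcount(429) = number of 1-bits in 110101101 = 6
A col c satisfies (429 AND c) == c iff every set bit of c is also set in 429; each of the 6 set bits of 429 can independently be on or off in c.
count = 2^6 = 64

Answer: 64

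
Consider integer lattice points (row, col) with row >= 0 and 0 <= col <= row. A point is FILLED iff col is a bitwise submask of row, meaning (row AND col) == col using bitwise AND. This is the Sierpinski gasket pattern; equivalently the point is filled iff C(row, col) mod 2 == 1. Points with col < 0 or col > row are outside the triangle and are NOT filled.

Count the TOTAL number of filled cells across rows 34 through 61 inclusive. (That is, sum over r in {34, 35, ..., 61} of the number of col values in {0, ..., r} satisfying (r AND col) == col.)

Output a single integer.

Answer: 384

Derivation:
r34=100010 pc2: +4 =4
r35=100011 pc3: +8 =12
r36=100100 pc2: +4 =16
r37=100101 pc3: +8 =24
r38=100110 pc3: +8 =32
r39=100111 pc4: +16 =48
r40=101000 pc2: +4 =52
r41=101001 pc3: +8 =60
r42=101010 pc3: +8 =68
r43=101011 pc4: +16 =84
r44=101100 pc3: +8 =92
r45=101101 pc4: +16 =108
r46=101110 pc4: +16 =124
r47=101111 pc5: +32 =156
r48=110000 pc2: +4 =160
r49=110001 pc3: +8 =168
r50=110010 pc3: +8 =176
r51=110011 pc4: +16 =192
r52=110100 pc3: +8 =200
r53=110101 pc4: +16 =216
r54=110110 pc4: +16 =232
r55=110111 pc5: +32 =264
r56=111000 pc3: +8 =272
r57=111001 pc4: +16 =288
r58=111010 pc4: +16 =304
r59=111011 pc5: +32 =336
r60=111100 pc4: +16 =352
r61=111101 pc5: +32 =384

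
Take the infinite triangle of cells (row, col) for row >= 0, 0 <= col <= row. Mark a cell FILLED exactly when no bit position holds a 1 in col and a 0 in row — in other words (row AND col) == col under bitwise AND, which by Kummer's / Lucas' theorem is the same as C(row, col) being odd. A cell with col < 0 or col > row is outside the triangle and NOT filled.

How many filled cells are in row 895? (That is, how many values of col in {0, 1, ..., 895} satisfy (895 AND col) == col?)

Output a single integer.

Answer: 512

Derivation:
895 in binary = 1101111111
popcount(895) = number of 1-bits in 1101111111 = 9
A col c satisfies (895 AND c) == c iff every set bit of c is also set in 895; each of the 9 set bits of 895 can independently be on or off in c.
count = 2^9 = 512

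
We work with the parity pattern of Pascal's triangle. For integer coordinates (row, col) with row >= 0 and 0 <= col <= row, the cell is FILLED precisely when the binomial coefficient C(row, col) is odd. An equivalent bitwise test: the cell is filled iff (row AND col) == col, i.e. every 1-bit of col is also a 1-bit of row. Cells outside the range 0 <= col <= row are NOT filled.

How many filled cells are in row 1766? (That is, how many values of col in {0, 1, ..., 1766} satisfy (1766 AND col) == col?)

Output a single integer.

1766 in binary = 11011100110
popcount(1766) = number of 1-bits in 11011100110 = 7
A col c satisfies (1766 AND c) == c iff every set bit of c is also set in 1766; each of the 7 set bits of 1766 can independently be on or off in c.
count = 2^7 = 128

Answer: 128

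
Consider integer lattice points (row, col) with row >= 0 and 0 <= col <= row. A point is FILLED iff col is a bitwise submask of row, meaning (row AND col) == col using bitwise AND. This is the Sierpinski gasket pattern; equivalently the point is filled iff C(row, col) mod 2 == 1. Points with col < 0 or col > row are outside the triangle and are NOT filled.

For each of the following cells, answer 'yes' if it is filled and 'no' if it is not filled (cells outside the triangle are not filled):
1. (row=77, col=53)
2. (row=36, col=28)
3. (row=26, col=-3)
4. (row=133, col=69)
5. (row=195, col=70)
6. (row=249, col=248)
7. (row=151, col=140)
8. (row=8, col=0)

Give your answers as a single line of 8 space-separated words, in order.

(77,53): row=0b1001101, col=0b110101, row AND col = 0b101 = 5; 5 != 53 -> empty
(36,28): row=0b100100, col=0b11100, row AND col = 0b100 = 4; 4 != 28 -> empty
(26,-3): col outside [0, 26] -> not filled
(133,69): row=0b10000101, col=0b1000101, row AND col = 0b101 = 5; 5 != 69 -> empty
(195,70): row=0b11000011, col=0b1000110, row AND col = 0b1000010 = 66; 66 != 70 -> empty
(249,248): row=0b11111001, col=0b11111000, row AND col = 0b11111000 = 248; 248 == 248 -> filled
(151,140): row=0b10010111, col=0b10001100, row AND col = 0b10000100 = 132; 132 != 140 -> empty
(8,0): row=0b1000, col=0b0, row AND col = 0b0 = 0; 0 == 0 -> filled

Answer: no no no no no yes no yes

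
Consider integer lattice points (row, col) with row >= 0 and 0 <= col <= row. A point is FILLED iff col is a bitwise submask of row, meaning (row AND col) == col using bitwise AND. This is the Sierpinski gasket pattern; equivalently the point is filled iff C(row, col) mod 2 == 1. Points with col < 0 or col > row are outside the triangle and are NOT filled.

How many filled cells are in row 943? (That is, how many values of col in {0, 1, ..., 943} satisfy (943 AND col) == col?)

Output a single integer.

943 in binary = 1110101111
popcount(943) = number of 1-bits in 1110101111 = 8
A col c satisfies (943 AND c) == c iff every set bit of c is also set in 943; each of the 8 set bits of 943 can independently be on or off in c.
count = 2^8 = 256

Answer: 256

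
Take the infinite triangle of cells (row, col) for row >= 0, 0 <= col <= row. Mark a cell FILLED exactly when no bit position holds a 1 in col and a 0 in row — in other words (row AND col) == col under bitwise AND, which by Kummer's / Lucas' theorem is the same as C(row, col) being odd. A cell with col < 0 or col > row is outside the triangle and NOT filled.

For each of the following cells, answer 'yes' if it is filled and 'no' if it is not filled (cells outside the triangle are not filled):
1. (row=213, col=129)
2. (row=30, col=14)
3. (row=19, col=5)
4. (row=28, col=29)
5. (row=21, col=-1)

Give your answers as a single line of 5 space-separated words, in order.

(213,129): row=0b11010101, col=0b10000001, row AND col = 0b10000001 = 129; 129 == 129 -> filled
(30,14): row=0b11110, col=0b1110, row AND col = 0b1110 = 14; 14 == 14 -> filled
(19,5): row=0b10011, col=0b101, row AND col = 0b1 = 1; 1 != 5 -> empty
(28,29): col outside [0, 28] -> not filled
(21,-1): col outside [0, 21] -> not filled

Answer: yes yes no no no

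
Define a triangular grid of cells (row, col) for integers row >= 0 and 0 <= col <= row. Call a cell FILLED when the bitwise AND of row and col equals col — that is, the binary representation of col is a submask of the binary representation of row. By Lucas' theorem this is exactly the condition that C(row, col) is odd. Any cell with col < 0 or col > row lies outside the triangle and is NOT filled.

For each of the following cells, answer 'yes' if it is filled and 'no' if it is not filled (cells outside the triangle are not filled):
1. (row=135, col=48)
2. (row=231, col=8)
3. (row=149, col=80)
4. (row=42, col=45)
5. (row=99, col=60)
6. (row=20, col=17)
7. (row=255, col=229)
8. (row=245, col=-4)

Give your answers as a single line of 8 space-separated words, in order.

(135,48): row=0b10000111, col=0b110000, row AND col = 0b0 = 0; 0 != 48 -> empty
(231,8): row=0b11100111, col=0b1000, row AND col = 0b0 = 0; 0 != 8 -> empty
(149,80): row=0b10010101, col=0b1010000, row AND col = 0b10000 = 16; 16 != 80 -> empty
(42,45): col outside [0, 42] -> not filled
(99,60): row=0b1100011, col=0b111100, row AND col = 0b100000 = 32; 32 != 60 -> empty
(20,17): row=0b10100, col=0b10001, row AND col = 0b10000 = 16; 16 != 17 -> empty
(255,229): row=0b11111111, col=0b11100101, row AND col = 0b11100101 = 229; 229 == 229 -> filled
(245,-4): col outside [0, 245] -> not filled

Answer: no no no no no no yes no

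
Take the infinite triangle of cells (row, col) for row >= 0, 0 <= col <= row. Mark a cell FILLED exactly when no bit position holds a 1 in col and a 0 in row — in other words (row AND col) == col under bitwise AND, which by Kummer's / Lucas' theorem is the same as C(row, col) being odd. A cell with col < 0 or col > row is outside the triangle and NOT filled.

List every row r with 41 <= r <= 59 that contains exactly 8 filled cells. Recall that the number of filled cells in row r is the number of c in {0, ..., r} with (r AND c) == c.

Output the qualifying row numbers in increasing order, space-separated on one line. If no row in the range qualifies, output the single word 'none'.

Row r has 2^popcount(r) filled cells, so we need popcount(r) = log2(8) = 3.
Scan r = 41..59 and keep those with exactly 3 one-bits:
r=41=101001 popcount=3 -> KEEP
r=42=101010 popcount=3 -> KEEP
r=43=101011 popcount=4 -> skip
r=44=101100 popcount=3 -> KEEP
r=45=101101 popcount=4 -> skip
r=46=101110 popcount=4 -> skip
r=47=101111 popcount=5 -> skip
r=48=110000 popcount=2 -> skip
r=49=110001 popcount=3 -> KEEP
r=50=110010 popcount=3 -> KEEP
r=51=110011 popcount=4 -> skip
r=52=110100 popcount=3 -> KEEP
r=53=110101 popcount=4 -> skip
r=54=110110 popcount=4 -> skip
r=55=110111 popcount=5 -> skip
r=56=111000 popcount=3 -> KEEP
r=57=111001 popcount=4 -> skip
r=58=111010 popcount=4 -> skip
r=59=111011 popcount=5 -> skip
Kept rows: 41 42 44 49 50 52 56

Answer: 41 42 44 49 50 52 56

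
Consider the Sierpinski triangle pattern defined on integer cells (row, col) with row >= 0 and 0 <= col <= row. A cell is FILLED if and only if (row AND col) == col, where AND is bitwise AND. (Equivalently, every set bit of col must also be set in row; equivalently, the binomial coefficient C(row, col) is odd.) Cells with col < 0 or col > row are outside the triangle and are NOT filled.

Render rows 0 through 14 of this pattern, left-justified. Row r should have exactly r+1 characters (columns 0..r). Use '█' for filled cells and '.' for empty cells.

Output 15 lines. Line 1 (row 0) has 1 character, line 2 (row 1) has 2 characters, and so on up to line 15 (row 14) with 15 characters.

Answer: █
██
█.█
████
█...█
██..██
█.█.█.█
████████
█.......█
██......██
█.█.....█.█
████....████
█...█...█...█
██..██..██..██
█.█.█.█.█.█.█.█

Derivation:
r0=0: █
r1=1: ██
r2=10: █.█
r3=11: ████
r4=100: █...█
r5=101: ██..██
r6=110: █.█.█.█
r7=111: ████████
r8=1000: █.......█
r9=1001: ██......██
r10=1010: █.█.....█.█
r11=1011: ████....████
r12=1100: █...█...█...█
r13=1101: ██..██..██..██
r14=1110: █.█.█.█.█.█.█.█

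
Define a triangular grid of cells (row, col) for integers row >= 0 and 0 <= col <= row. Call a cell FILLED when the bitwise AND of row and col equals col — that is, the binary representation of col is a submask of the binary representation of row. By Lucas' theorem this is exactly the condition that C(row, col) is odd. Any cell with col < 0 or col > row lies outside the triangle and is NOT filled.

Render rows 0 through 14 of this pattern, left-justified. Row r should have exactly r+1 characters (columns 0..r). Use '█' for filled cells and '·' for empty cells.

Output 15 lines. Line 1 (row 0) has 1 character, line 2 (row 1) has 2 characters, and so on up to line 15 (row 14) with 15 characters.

r0=0: █
r1=1: ██
r2=10: █·█
r3=11: ████
r4=100: █···█
r5=101: ██··██
r6=110: █·█·█·█
r7=111: ████████
r8=1000: █·······█
r9=1001: ██······██
r10=1010: █·█·····█·█
r11=1011: ████····████
r12=1100: █···█···█···█
r13=1101: ██··██··██··██
r14=1110: █·█·█·█·█·█·█·█

Answer: █
██
█·█
████
█···█
██··██
█·█·█·█
████████
█·······█
██······██
█·█·····█·█
████····████
█···█···█···█
██··██··██··██
█·█·█·█·█·█·█·█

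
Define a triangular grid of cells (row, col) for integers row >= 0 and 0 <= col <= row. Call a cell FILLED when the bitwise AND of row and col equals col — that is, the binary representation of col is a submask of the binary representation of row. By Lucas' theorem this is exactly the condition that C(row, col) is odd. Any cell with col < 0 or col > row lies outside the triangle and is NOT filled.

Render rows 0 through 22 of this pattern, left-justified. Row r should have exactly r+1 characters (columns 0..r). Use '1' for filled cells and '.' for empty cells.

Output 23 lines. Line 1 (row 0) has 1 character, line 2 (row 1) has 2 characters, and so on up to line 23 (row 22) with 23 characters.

Answer: 1
11
1.1
1111
1...1
11..11
1.1.1.1
11111111
1.......1
11......11
1.1.....1.1
1111....1111
1...1...1...1
11..11..11..11
1.1.1.1.1.1.1.1
1111111111111111
1...............1
11..............11
1.1.............1.1
1111............1111
1...1...........1...1
11..11..........11..11
1.1.1.1.........1.1.1.1

Derivation:
r0=0: 1
r1=1: 11
r2=10: 1.1
r3=11: 1111
r4=100: 1...1
r5=101: 11..11
r6=110: 1.1.1.1
r7=111: 11111111
r8=1000: 1.......1
r9=1001: 11......11
r10=1010: 1.1.....1.1
r11=1011: 1111....1111
r12=1100: 1...1...1...1
r13=1101: 11..11..11..11
r14=1110: 1.1.1.1.1.1.1.1
r15=1111: 1111111111111111
r16=10000: 1...............1
r17=10001: 11..............11
r18=10010: 1.1.............1.1
r19=10011: 1111............1111
r20=10100: 1...1...........1...1
r21=10101: 11..11..........11..11
r22=10110: 1.1.1.1.........1.1.1.1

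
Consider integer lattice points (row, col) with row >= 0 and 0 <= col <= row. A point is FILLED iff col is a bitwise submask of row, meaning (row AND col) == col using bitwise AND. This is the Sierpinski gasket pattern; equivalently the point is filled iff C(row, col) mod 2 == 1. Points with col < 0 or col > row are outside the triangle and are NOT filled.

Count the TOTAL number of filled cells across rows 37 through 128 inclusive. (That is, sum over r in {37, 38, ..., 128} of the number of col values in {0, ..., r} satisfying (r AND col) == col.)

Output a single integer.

r37=100101 pc3: +8 =8
r38=100110 pc3: +8 =16
r39=100111 pc4: +16 =32
r40=101000 pc2: +4 =36
r41=101001 pc3: +8 =44
r42=101010 pc3: +8 =52
r43=101011 pc4: +16 =68
r44=101100 pc3: +8 =76
r45=101101 pc4: +16 =92
r46=101110 pc4: +16 =108
r47=101111 pc5: +32 =140
r48=110000 pc2: +4 =144
r49=110001 pc3: +8 =152
r50=110010 pc3: +8 =160
r51=110011 pc4: +16 =176
r52=110100 pc3: +8 =184
r53=110101 pc4: +16 =200
r54=110110 pc4: +16 =216
r55=110111 pc5: +32 =248
r56=111000 pc3: +8 =256
r57=111001 pc4: +16 =272
r58=111010 pc4: +16 =288
r59=111011 pc5: +32 =320
r60=111100 pc4: +16 =336
r61=111101 pc5: +32 =368
r62=111110 pc5: +32 =400
r63=111111 pc6: +64 =464
r64=1000000 pc1: +2 =466
r65=1000001 pc2: +4 =470
r66=1000010 pc2: +4 =474
r67=1000011 pc3: +8 =482
r68=1000100 pc2: +4 =486
r69=1000101 pc3: +8 =494
r70=1000110 pc3: +8 =502
r71=1000111 pc4: +16 =518
r72=1001000 pc2: +4 =522
r73=1001001 pc3: +8 =530
r74=1001010 pc3: +8 =538
r75=1001011 pc4: +16 =554
r76=1001100 pc3: +8 =562
r77=1001101 pc4: +16 =578
r78=1001110 pc4: +16 =594
r79=1001111 pc5: +32 =626
r80=1010000 pc2: +4 =630
r81=1010001 pc3: +8 =638
r82=1010010 pc3: +8 =646
r83=1010011 pc4: +16 =662
r84=1010100 pc3: +8 =670
r85=1010101 pc4: +16 =686
r86=1010110 pc4: +16 =702
r87=1010111 pc5: +32 =734
r88=1011000 pc3: +8 =742
r89=1011001 pc4: +16 =758
r90=1011010 pc4: +16 =774
r91=1011011 pc5: +32 =806
r92=1011100 pc4: +16 =822
r93=1011101 pc5: +32 =854
r94=1011110 pc5: +32 =886
r95=1011111 pc6: +64 =950
r96=1100000 pc2: +4 =954
r97=1100001 pc3: +8 =962
r98=1100010 pc3: +8 =970
r99=1100011 pc4: +16 =986
r100=1100100 pc3: +8 =994
r101=1100101 pc4: +16 =1010
r102=1100110 pc4: +16 =1026
r103=1100111 pc5: +32 =1058
r104=1101000 pc3: +8 =1066
r105=1101001 pc4: +16 =1082
r106=1101010 pc4: +16 =1098
r107=1101011 pc5: +32 =1130
r108=1101100 pc4: +16 =1146
r109=1101101 pc5: +32 =1178
r110=1101110 pc5: +32 =1210
r111=1101111 pc6: +64 =1274
r112=1110000 pc3: +8 =1282
r113=1110001 pc4: +16 =1298
r114=1110010 pc4: +16 =1314
r115=1110011 pc5: +32 =1346
r116=1110100 pc4: +16 =1362
r117=1110101 pc5: +32 =1394
r118=1110110 pc5: +32 =1426
r119=1110111 pc6: +64 =1490
r120=1111000 pc4: +16 =1506
r121=1111001 pc5: +32 =1538
r122=1111010 pc5: +32 =1570
r123=1111011 pc6: +64 =1634
r124=1111100 pc5: +32 =1666
r125=1111101 pc6: +64 =1730
r126=1111110 pc6: +64 =1794
r127=1111111 pc7: +128 =1922
r128=10000000 pc1: +2 =1924

Answer: 1924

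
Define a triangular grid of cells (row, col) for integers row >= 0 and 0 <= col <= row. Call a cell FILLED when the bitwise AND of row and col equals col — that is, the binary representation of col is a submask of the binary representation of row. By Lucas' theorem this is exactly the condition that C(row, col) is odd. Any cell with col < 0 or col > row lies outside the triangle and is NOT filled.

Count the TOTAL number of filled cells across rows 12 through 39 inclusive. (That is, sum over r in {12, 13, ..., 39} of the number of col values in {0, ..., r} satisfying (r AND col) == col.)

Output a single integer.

Answer: 252

Derivation:
r12=1100 pc2: +4 =4
r13=1101 pc3: +8 =12
r14=1110 pc3: +8 =20
r15=1111 pc4: +16 =36
r16=10000 pc1: +2 =38
r17=10001 pc2: +4 =42
r18=10010 pc2: +4 =46
r19=10011 pc3: +8 =54
r20=10100 pc2: +4 =58
r21=10101 pc3: +8 =66
r22=10110 pc3: +8 =74
r23=10111 pc4: +16 =90
r24=11000 pc2: +4 =94
r25=11001 pc3: +8 =102
r26=11010 pc3: +8 =110
r27=11011 pc4: +16 =126
r28=11100 pc3: +8 =134
r29=11101 pc4: +16 =150
r30=11110 pc4: +16 =166
r31=11111 pc5: +32 =198
r32=100000 pc1: +2 =200
r33=100001 pc2: +4 =204
r34=100010 pc2: +4 =208
r35=100011 pc3: +8 =216
r36=100100 pc2: +4 =220
r37=100101 pc3: +8 =228
r38=100110 pc3: +8 =236
r39=100111 pc4: +16 =252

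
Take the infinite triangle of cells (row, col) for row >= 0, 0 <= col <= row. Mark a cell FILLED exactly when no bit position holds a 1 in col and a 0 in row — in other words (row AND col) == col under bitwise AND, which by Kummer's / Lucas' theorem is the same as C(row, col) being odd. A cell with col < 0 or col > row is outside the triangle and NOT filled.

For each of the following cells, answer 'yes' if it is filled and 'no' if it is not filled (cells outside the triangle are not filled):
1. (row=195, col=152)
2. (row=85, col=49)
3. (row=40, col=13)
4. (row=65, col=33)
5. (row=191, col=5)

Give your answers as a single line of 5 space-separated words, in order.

Answer: no no no no yes

Derivation:
(195,152): row=0b11000011, col=0b10011000, row AND col = 0b10000000 = 128; 128 != 152 -> empty
(85,49): row=0b1010101, col=0b110001, row AND col = 0b10001 = 17; 17 != 49 -> empty
(40,13): row=0b101000, col=0b1101, row AND col = 0b1000 = 8; 8 != 13 -> empty
(65,33): row=0b1000001, col=0b100001, row AND col = 0b1 = 1; 1 != 33 -> empty
(191,5): row=0b10111111, col=0b101, row AND col = 0b101 = 5; 5 == 5 -> filled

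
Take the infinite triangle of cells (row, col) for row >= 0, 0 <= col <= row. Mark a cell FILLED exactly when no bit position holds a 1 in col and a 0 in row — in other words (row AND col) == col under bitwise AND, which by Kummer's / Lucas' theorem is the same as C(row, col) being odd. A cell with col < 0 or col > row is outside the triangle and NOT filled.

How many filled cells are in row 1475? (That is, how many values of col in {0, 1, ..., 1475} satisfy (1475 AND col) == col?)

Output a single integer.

Answer: 64

Derivation:
1475 in binary = 10111000011
popcount(1475) = number of 1-bits in 10111000011 = 6
A col c satisfies (1475 AND c) == c iff every set bit of c is also set in 1475; each of the 6 set bits of 1475 can independently be on or off in c.
count = 2^6 = 64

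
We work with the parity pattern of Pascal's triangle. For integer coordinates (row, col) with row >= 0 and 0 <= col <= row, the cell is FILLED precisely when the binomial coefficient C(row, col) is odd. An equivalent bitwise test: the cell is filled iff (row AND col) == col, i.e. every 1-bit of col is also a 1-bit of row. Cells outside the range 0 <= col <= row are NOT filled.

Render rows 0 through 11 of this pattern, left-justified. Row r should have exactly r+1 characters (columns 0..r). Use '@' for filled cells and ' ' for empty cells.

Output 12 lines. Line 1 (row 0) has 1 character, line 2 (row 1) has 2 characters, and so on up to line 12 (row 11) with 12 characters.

Answer: @
@@
@ @
@@@@
@   @
@@  @@
@ @ @ @
@@@@@@@@
@       @
@@      @@
@ @     @ @
@@@@    @@@@

Derivation:
r0=0: @
r1=1: @@
r2=10: @ @
r3=11: @@@@
r4=100: @   @
r5=101: @@  @@
r6=110: @ @ @ @
r7=111: @@@@@@@@
r8=1000: @       @
r9=1001: @@      @@
r10=1010: @ @     @ @
r11=1011: @@@@    @@@@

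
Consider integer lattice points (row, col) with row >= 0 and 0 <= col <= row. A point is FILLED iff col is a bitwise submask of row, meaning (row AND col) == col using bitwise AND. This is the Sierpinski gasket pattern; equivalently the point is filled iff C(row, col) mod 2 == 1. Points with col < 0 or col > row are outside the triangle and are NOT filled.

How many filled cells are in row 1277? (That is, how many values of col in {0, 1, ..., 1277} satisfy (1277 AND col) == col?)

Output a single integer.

1277 in binary = 10011111101
popcount(1277) = number of 1-bits in 10011111101 = 8
A col c satisfies (1277 AND c) == c iff every set bit of c is also set in 1277; each of the 8 set bits of 1277 can independently be on or off in c.
count = 2^8 = 256

Answer: 256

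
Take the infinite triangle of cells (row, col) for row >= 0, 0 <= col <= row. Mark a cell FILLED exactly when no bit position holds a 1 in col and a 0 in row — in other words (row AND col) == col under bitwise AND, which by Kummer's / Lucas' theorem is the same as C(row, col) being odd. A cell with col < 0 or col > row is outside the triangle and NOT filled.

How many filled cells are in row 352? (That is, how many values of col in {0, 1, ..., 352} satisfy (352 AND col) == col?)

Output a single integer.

352 in binary = 101100000
popcount(352) = number of 1-bits in 101100000 = 3
A col c satisfies (352 AND c) == c iff every set bit of c is also set in 352; each of the 3 set bits of 352 can independently be on or off in c.
count = 2^3 = 8

Answer: 8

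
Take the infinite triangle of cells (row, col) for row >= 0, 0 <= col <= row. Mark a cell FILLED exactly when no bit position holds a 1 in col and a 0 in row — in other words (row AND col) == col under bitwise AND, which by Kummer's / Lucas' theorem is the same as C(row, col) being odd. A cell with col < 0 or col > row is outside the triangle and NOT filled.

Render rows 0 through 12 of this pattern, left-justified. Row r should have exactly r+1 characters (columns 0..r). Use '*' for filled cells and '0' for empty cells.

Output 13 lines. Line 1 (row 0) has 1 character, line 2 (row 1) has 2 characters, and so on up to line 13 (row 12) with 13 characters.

r0=0: *
r1=1: **
r2=10: *0*
r3=11: ****
r4=100: *000*
r5=101: **00**
r6=110: *0*0*0*
r7=111: ********
r8=1000: *0000000*
r9=1001: **000000**
r10=1010: *0*00000*0*
r11=1011: ****0000****
r12=1100: *000*000*000*

Answer: *
**
*0*
****
*000*
**00**
*0*0*0*
********
*0000000*
**000000**
*0*00000*0*
****0000****
*000*000*000*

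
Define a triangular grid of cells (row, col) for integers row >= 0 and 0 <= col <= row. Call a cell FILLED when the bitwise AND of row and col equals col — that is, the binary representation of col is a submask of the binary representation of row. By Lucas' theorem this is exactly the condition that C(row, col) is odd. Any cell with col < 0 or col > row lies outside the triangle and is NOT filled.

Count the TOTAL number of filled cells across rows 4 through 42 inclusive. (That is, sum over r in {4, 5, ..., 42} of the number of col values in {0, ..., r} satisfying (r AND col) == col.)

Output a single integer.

r4=100 pc1: +2 =2
r5=101 pc2: +4 =6
r6=110 pc2: +4 =10
r7=111 pc3: +8 =18
r8=1000 pc1: +2 =20
r9=1001 pc2: +4 =24
r10=1010 pc2: +4 =28
r11=1011 pc3: +8 =36
r12=1100 pc2: +4 =40
r13=1101 pc3: +8 =48
r14=1110 pc3: +8 =56
r15=1111 pc4: +16 =72
r16=10000 pc1: +2 =74
r17=10001 pc2: +4 =78
r18=10010 pc2: +4 =82
r19=10011 pc3: +8 =90
r20=10100 pc2: +4 =94
r21=10101 pc3: +8 =102
r22=10110 pc3: +8 =110
r23=10111 pc4: +16 =126
r24=11000 pc2: +4 =130
r25=11001 pc3: +8 =138
r26=11010 pc3: +8 =146
r27=11011 pc4: +16 =162
r28=11100 pc3: +8 =170
r29=11101 pc4: +16 =186
r30=11110 pc4: +16 =202
r31=11111 pc5: +32 =234
r32=100000 pc1: +2 =236
r33=100001 pc2: +4 =240
r34=100010 pc2: +4 =244
r35=100011 pc3: +8 =252
r36=100100 pc2: +4 =256
r37=100101 pc3: +8 =264
r38=100110 pc3: +8 =272
r39=100111 pc4: +16 =288
r40=101000 pc2: +4 =292
r41=101001 pc3: +8 =300
r42=101010 pc3: +8 =308

Answer: 308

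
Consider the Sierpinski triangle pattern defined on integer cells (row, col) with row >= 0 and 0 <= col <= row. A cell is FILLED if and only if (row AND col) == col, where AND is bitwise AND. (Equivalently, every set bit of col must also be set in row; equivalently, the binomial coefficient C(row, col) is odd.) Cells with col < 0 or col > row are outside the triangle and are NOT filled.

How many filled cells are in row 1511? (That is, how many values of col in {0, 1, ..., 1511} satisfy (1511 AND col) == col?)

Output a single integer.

1511 in binary = 10111100111
popcount(1511) = number of 1-bits in 10111100111 = 8
A col c satisfies (1511 AND c) == c iff every set bit of c is also set in 1511; each of the 8 set bits of 1511 can independently be on or off in c.
count = 2^8 = 256

Answer: 256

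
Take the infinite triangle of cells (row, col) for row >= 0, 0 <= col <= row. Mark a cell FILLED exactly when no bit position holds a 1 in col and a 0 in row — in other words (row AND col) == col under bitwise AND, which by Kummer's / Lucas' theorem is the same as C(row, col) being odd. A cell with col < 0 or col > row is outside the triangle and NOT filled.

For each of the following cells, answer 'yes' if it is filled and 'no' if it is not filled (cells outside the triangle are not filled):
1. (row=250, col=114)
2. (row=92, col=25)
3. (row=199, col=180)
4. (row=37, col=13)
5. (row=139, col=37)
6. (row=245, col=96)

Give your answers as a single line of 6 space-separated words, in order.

(250,114): row=0b11111010, col=0b1110010, row AND col = 0b1110010 = 114; 114 == 114 -> filled
(92,25): row=0b1011100, col=0b11001, row AND col = 0b11000 = 24; 24 != 25 -> empty
(199,180): row=0b11000111, col=0b10110100, row AND col = 0b10000100 = 132; 132 != 180 -> empty
(37,13): row=0b100101, col=0b1101, row AND col = 0b101 = 5; 5 != 13 -> empty
(139,37): row=0b10001011, col=0b100101, row AND col = 0b1 = 1; 1 != 37 -> empty
(245,96): row=0b11110101, col=0b1100000, row AND col = 0b1100000 = 96; 96 == 96 -> filled

Answer: yes no no no no yes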